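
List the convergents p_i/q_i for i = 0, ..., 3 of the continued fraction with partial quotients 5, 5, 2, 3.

5/1, 26/5, 57/11, 197/38

Using the convergent recurrence p_i = a_i*p_{i-1} + p_{i-2}, q_i = a_i*q_{i-1} + q_{i-2} with p_{-2}=0, p_{-1}=1, q_{-2}=1, q_{-1}=0:
  i=0: a_0=5, p_0 = 5*1 + 0 = 5, q_0 = 5*0 + 1 = 1.
  i=1: a_1=5, p_1 = 5*5 + 1 = 26, q_1 = 5*1 + 0 = 5.
  i=2: a_2=2, p_2 = 2*26 + 5 = 57, q_2 = 2*5 + 1 = 11.
  i=3: a_3=3, p_3 = 3*57 + 26 = 197, q_3 = 3*11 + 5 = 38.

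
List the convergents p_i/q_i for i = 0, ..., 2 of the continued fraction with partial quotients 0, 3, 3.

Using the convergent recurrence p_i = a_i*p_{i-1} + p_{i-2}, q_i = a_i*q_{i-1} + q_{i-2} with p_{-2}=0, p_{-1}=1, q_{-2}=1, q_{-1}=0:
  i=0: a_0=0, p_0 = 0*1 + 0 = 0, q_0 = 0*0 + 1 = 1.
  i=1: a_1=3, p_1 = 3*0 + 1 = 1, q_1 = 3*1 + 0 = 3.
  i=2: a_2=3, p_2 = 3*1 + 0 = 3, q_2 = 3*3 + 1 = 10.

0/1, 1/3, 3/10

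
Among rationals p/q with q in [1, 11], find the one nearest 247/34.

80/11

Expand x = 247/34 as a continued fraction with the Euclidean algorithm:
  247 = 7*34 + 9, so a_0 = 7.
  34 = 3*9 + 7, so a_1 = 3.
  9 = 1*7 + 2, so a_2 = 1.
  7 = 3*2 + 1, so a_3 = 3.
  2 = 2*1 + 0, so a_4 = 2.
so x = [7; 3, 1, 3, 2].
Convergents (p_i = a_i*p_{i-1} + p_{i-2}, q_i = a_i*q_{i-1} + q_{i-2} with p_{-2}=0, p_{-1}=1, q_{-2}=1, q_{-1}=0), until the denominator exceeds 11:
  i=0: a_0=7, p_0 = 7*1 + 0 = 7, q_0 = 7*0 + 1 = 1.
  i=1: a_1=3, p_1 = 3*7 + 1 = 22, q_1 = 3*1 + 0 = 3.
  i=2: a_2=1, p_2 = 1*22 + 7 = 29, q_2 = 1*3 + 1 = 4.
  i=3: a_3=3, p_3 = 3*29 + 22 = 109, q_3 = 3*4 + 3 = 15.
q_3 = 15 > 11, so the last convergent with denominator <= 11 is p_2/q_2 = 29/4.
The closest fraction with denominator <= 11 is either p_2/q_2 or the intermediate fraction (k*p_2 + p_1)/(k*q_2 + q_1) with the largest k >= 1 whose denominator stays <= 11; these approach x as k grows, and every other convergent or intermediate fraction in range is farther away.
Largest k: floor((11 - q_1)/q_2) = floor((11 - 3)/4) = 2.
That gives (2*29 + 22)/(2*4 + 3) = 80/11.
Compare the errors: |x - 29/4| = |247*4 - 29*34|/(34*4) = 2/136, and |x - 80/11| = |247*11 - 80*34|/(34*11) = 3/374.
Cross-multiplying, 3*136 = 408 < 748 = 2*374, so 3/374 is smaller: the intermediate fraction 80/11 is closer to x than 29/4.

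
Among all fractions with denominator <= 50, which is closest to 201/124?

47/29

Expand x = 201/124 as a continued fraction with the Euclidean algorithm:
  201 = 1*124 + 77, so a_0 = 1.
  124 = 1*77 + 47, so a_1 = 1.
  77 = 1*47 + 30, so a_2 = 1.
  47 = 1*30 + 17, so a_3 = 1.
  30 = 1*17 + 13, so a_4 = 1.
  17 = 1*13 + 4, so a_5 = 1.
  13 = 3*4 + 1, so a_6 = 3.
  4 = 4*1 + 0, so a_7 = 4.
so x = [1; 1, 1, 1, 1, 1, 3, 4].
Convergents (p_i = a_i*p_{i-1} + p_{i-2}, q_i = a_i*q_{i-1} + q_{i-2} with p_{-2}=0, p_{-1}=1, q_{-2}=1, q_{-1}=0), until the denominator exceeds 50:
  i=0: a_0=1, p_0 = 1*1 + 0 = 1, q_0 = 1*0 + 1 = 1.
  i=1: a_1=1, p_1 = 1*1 + 1 = 2, q_1 = 1*1 + 0 = 1.
  i=2: a_2=1, p_2 = 1*2 + 1 = 3, q_2 = 1*1 + 1 = 2.
  i=3: a_3=1, p_3 = 1*3 + 2 = 5, q_3 = 1*2 + 1 = 3.
  i=4: a_4=1, p_4 = 1*5 + 3 = 8, q_4 = 1*3 + 2 = 5.
  i=5: a_5=1, p_5 = 1*8 + 5 = 13, q_5 = 1*5 + 3 = 8.
  i=6: a_6=3, p_6 = 3*13 + 8 = 47, q_6 = 3*8 + 5 = 29.
  i=7: a_7=4, p_7 = 4*47 + 13 = 201, q_7 = 4*29 + 8 = 124.
q_7 = 124 > 50, so the last convergent with denominator <= 50 is p_6/q_6 = 47/29.
The closest fraction with denominator <= 50 is either p_6/q_6 or the intermediate fraction (k*p_6 + p_5)/(k*q_6 + q_5) with the largest k >= 1 whose denominator stays <= 50; these approach x as k grows, and every other convergent or intermediate fraction in range is farther away.
Largest k: floor((50 - q_5)/q_6) = floor((50 - 8)/29) = 1.
That gives (1*47 + 13)/(1*29 + 8) = 60/37.
Compare the errors: |x - 47/29| = |201*29 - 47*124|/(124*29) = 1/3596, and |x - 60/37| = |201*37 - 60*124|/(124*37) = 3/4588.
Cross-multiplying, 1*4588 = 4588 < 10788 = 3*3596, so 1/3596 is smaller: the convergent 47/29 is closer to x than 60/37.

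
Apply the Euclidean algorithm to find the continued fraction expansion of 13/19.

Run the Euclidean algorithm on 13 and 19; the successive quotients are the partial quotients a_0, a_1, ... (each step inverts the fractional part left over by the previous one):
  13 = 0*19 + 13, so a_0 = 0.
  19 = 1*13 + 6, so a_1 = 1.
  13 = 2*6 + 1, so a_2 = 2.
  6 = 6*1 + 0, so a_3 = 6.
The remainder reaches 0 after 4 divisions, so the expansion has 4 partial quotients, read off in order.

[0; 1, 2, 6]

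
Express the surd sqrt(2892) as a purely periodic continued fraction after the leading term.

Write x_i = (sqrt(2892) + m_i)/d_i with (m_0, d_0) = (0, 1). a_0 = floor(sqrt(2892)) = 53, since 53^2 = 2809 <= 2892 < 2916 = 54^2.
Iterate m_{i+1} = d_i*a_i - m_i, d_{i+1} = (2892 - m_{i+1}^2)/d_i, a_{i+1} = floor((a_0 + m_{i+1})/d_{i+1}):
  m_1 = 1*53 - 0 = 53, d_1 = (2892 - 53^2)/1 = 83/1 = 83, a_1 = floor((53 + 53)/83) = 1.
  m_2 = 83*1 - 53 = 30, d_2 = (2892 - 30^2)/83 = 1992/83 = 24, a_2 = floor((53 + 30)/24) = 3.
  m_3 = 24*3 - 30 = 42, d_3 = (2892 - 42^2)/24 = 1128/24 = 47, a_3 = floor((53 + 42)/47) = 2.
  m_4 = 47*2 - 42 = 52, d_4 = (2892 - 52^2)/47 = 188/47 = 4, a_4 = floor((53 + 52)/4) = 26.
  m_5 = 4*26 - 52 = 52, d_5 = (2892 - 52^2)/4 = 188/4 = 47, a_5 = floor((53 + 52)/47) = 2.
  m_6 = 47*2 - 52 = 42, d_6 = (2892 - 42^2)/47 = 1128/47 = 24, a_6 = floor((53 + 42)/24) = 3.
  m_7 = 24*3 - 42 = 30, d_7 = (2892 - 30^2)/24 = 1992/24 = 83, a_7 = floor((53 + 30)/83) = 1.
  m_8 = 83*1 - 30 = 53, d_8 = (2892 - 53^2)/83 = 83/83 = 1, a_8 = floor((53 + 53)/1) = 106.
  m_9 = 1*106 - 53 = 53, d_9 = (2892 - 53^2)/1 = 83/1 = 83: (m_9, d_9) = (m_1, d_1) = (53, 83), so from here the quotients repeat a_1, ..., a_8; the period length is 8.
Hence the expansion of sqrt(2892) is a_0 = 53 followed by the repeating block 1, 3, 2, 26, 2, 3, 1, 106 (period 8).

[53; (1, 3, 2, 26, 2, 3, 1, 106)]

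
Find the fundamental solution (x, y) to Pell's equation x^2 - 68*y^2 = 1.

(x, y) = (33, 4)

First expand sqrt(68) as a continued fraction. With x_i = (sqrt(68) + m_i)/d_i and (m_0, d_0) = (0, 1): a_0 = floor(sqrt(68)) = 8, since 8^2 = 64 <= 68 < 81 = 9^2.
Iterate m_{i+1} = d_i*a_i - m_i, d_{i+1} = (68 - m_{i+1}^2)/d_i, a_{i+1} = floor((a_0 + m_{i+1})/d_{i+1}):
  m_1 = 1*8 - 0 = 8, d_1 = (68 - 8^2)/1 = 4/1 = 4, a_1 = floor((8 + 8)/4) = 4.
  m_2 = 4*4 - 8 = 8, d_2 = (68 - 8^2)/4 = 4/4 = 1, a_2 = floor((8 + 8)/1) = 16.
  m_3 = 1*16 - 8 = 8, d_3 = (68 - 8^2)/1 = 4/1 = 4: (m_3, d_3) = (m_1, d_1) = (8, 4), so from here the quotients repeat a_1, a_2; the period length is 2.
So sqrt(68) = [8; (4, 16)] with period length k = 2.
k is even, so the fundamental solution of x^2 - 68y^2 = 1 is (p_{k-1}, q_{k-1}) = (p_1, q_1); compute convergents through index 1.
Convergents (p_i = a_i*p_{i-1} + p_{i-2}, q_i = a_i*q_{i-1} + q_{i-2} with p_{-2}=0, p_{-1}=1, q_{-2}=1, q_{-1}=0):
  i=0: a_0=8, p_0 = 8*1 + 0 = 8, q_0 = 8*0 + 1 = 1.
  i=1: a_1=4, p_1 = 4*8 + 1 = 33, q_1 = 4*1 + 0 = 4.
Check: 33^2 - 68*4^2 = 1089 - 1088 = 1, so (x, y) = (33, 4) solves the equation, and by the theorem it is the least positive solution.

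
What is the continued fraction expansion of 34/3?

[11; 3]

Run the Euclidean algorithm on 34 and 3; the successive quotients are the partial quotients a_0, a_1, ... (each step inverts the fractional part left over by the previous one):
  34 = 11*3 + 1, so a_0 = 11.
  3 = 3*1 + 0, so a_1 = 3.
The remainder reaches 0 after 2 divisions, so the expansion has 2 partial quotients, read off in order.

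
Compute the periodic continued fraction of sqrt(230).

Write x_i = (sqrt(230) + m_i)/d_i with (m_0, d_0) = (0, 1). a_0 = floor(sqrt(230)) = 15, since 15^2 = 225 <= 230 < 256 = 16^2.
Iterate m_{i+1} = d_i*a_i - m_i, d_{i+1} = (230 - m_{i+1}^2)/d_i, a_{i+1} = floor((a_0 + m_{i+1})/d_{i+1}):
  m_1 = 1*15 - 0 = 15, d_1 = (230 - 15^2)/1 = 5/1 = 5, a_1 = floor((15 + 15)/5) = 6.
  m_2 = 5*6 - 15 = 15, d_2 = (230 - 15^2)/5 = 5/5 = 1, a_2 = floor((15 + 15)/1) = 30.
  m_3 = 1*30 - 15 = 15, d_3 = (230 - 15^2)/1 = 5/1 = 5: (m_3, d_3) = (m_1, d_1) = (15, 5), so from here the quotients repeat a_1, a_2; the period length is 2.
Hence the expansion of sqrt(230) is a_0 = 15 followed by the repeating block 6, 30 (period 2).

[15; (6, 30)]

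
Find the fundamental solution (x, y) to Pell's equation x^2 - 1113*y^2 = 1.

(x, y) = (702463, 21056)

First expand sqrt(1113) as a continued fraction. With x_i = (sqrt(1113) + m_i)/d_i and (m_0, d_0) = (0, 1): a_0 = floor(sqrt(1113)) = 33, since 33^2 = 1089 <= 1113 < 1156 = 34^2.
Iterate m_{i+1} = d_i*a_i - m_i, d_{i+1} = (1113 - m_{i+1}^2)/d_i, a_{i+1} = floor((a_0 + m_{i+1})/d_{i+1}):
  m_1 = 1*33 - 0 = 33, d_1 = (1113 - 33^2)/1 = 24/1 = 24, a_1 = floor((33 + 33)/24) = 2.
  m_2 = 24*2 - 33 = 15, d_2 = (1113 - 15^2)/24 = 888/24 = 37, a_2 = floor((33 + 15)/37) = 1.
  m_3 = 37*1 - 15 = 22, d_3 = (1113 - 22^2)/37 = 629/37 = 17, a_3 = floor((33 + 22)/17) = 3.
  m_4 = 17*3 - 22 = 29, d_4 = (1113 - 29^2)/17 = 272/17 = 16, a_4 = floor((33 + 29)/16) = 3.
  m_5 = 16*3 - 29 = 19, d_5 = (1113 - 19^2)/16 = 752/16 = 47, a_5 = floor((33 + 19)/47) = 1.
  m_6 = 47*1 - 19 = 28, d_6 = (1113 - 28^2)/47 = 329/47 = 7, a_6 = floor((33 + 28)/7) = 8.
  m_7 = 7*8 - 28 = 28, d_7 = (1113 - 28^2)/7 = 329/7 = 47, a_7 = floor((33 + 28)/47) = 1.
  m_8 = 47*1 - 28 = 19, d_8 = (1113 - 19^2)/47 = 752/47 = 16, a_8 = floor((33 + 19)/16) = 3.
  m_9 = 16*3 - 19 = 29, d_9 = (1113 - 29^2)/16 = 272/16 = 17, a_9 = floor((33 + 29)/17) = 3.
  m_10 = 17*3 - 29 = 22, d_10 = (1113 - 22^2)/17 = 629/17 = 37, a_10 = floor((33 + 22)/37) = 1.
  m_11 = 37*1 - 22 = 15, d_11 = (1113 - 15^2)/37 = 888/37 = 24, a_11 = floor((33 + 15)/24) = 2.
  m_12 = 24*2 - 15 = 33, d_12 = (1113 - 33^2)/24 = 24/24 = 1, a_12 = floor((33 + 33)/1) = 66.
  m_13 = 1*66 - 33 = 33, d_13 = (1113 - 33^2)/1 = 24/1 = 24: (m_13, d_13) = (m_1, d_1) = (33, 24), so from here the quotients repeat a_1, ..., a_12; the period length is 12.
So sqrt(1113) = [33; (2, 1, 3, 3, 1, 8, 1, 3, 3, 1, 2, 66)] with period length k = 12.
k is even, so the fundamental solution of x^2 - 1113y^2 = 1 is (p_{k-1}, q_{k-1}) = (p_11, q_11); compute convergents through index 11.
Convergents (p_i = a_i*p_{i-1} + p_{i-2}, q_i = a_i*q_{i-1} + q_{i-2} with p_{-2}=0, p_{-1}=1, q_{-2}=1, q_{-1}=0):
  i=0: a_0=33, p_0 = 33*1 + 0 = 33, q_0 = 33*0 + 1 = 1.
  i=1: a_1=2, p_1 = 2*33 + 1 = 67, q_1 = 2*1 + 0 = 2.
  i=2: a_2=1, p_2 = 1*67 + 33 = 100, q_2 = 1*2 + 1 = 3.
  i=3: a_3=3, p_3 = 3*100 + 67 = 367, q_3 = 3*3 + 2 = 11.
  i=4: a_4=3, p_4 = 3*367 + 100 = 1201, q_4 = 3*11 + 3 = 36.
  i=5: a_5=1, p_5 = 1*1201 + 367 = 1568, q_5 = 1*36 + 11 = 47.
  i=6: a_6=8, p_6 = 8*1568 + 1201 = 13745, q_6 = 8*47 + 36 = 412.
  i=7: a_7=1, p_7 = 1*13745 + 1568 = 15313, q_7 = 1*412 + 47 = 459.
  i=8: a_8=3, p_8 = 3*15313 + 13745 = 59684, q_8 = 3*459 + 412 = 1789.
  i=9: a_9=3, p_9 = 3*59684 + 15313 = 194365, q_9 = 3*1789 + 459 = 5826.
  i=10: a_10=1, p_10 = 1*194365 + 59684 = 254049, q_10 = 1*5826 + 1789 = 7615.
  i=11: a_11=2, p_11 = 2*254049 + 194365 = 702463, q_11 = 2*7615 + 5826 = 21056.
Check: 702463^2 - 1113*21056^2 = 493454266369 - 493454266368 = 1, so (x, y) = (702463, 21056) solves the equation, and by the theorem it is the least positive solution.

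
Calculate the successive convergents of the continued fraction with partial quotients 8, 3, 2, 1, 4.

8/1, 25/3, 58/7, 83/10, 390/47

Using the convergent recurrence p_i = a_i*p_{i-1} + p_{i-2}, q_i = a_i*q_{i-1} + q_{i-2} with p_{-2}=0, p_{-1}=1, q_{-2}=1, q_{-1}=0:
  i=0: a_0=8, p_0 = 8*1 + 0 = 8, q_0 = 8*0 + 1 = 1.
  i=1: a_1=3, p_1 = 3*8 + 1 = 25, q_1 = 3*1 + 0 = 3.
  i=2: a_2=2, p_2 = 2*25 + 8 = 58, q_2 = 2*3 + 1 = 7.
  i=3: a_3=1, p_3 = 1*58 + 25 = 83, q_3 = 1*7 + 3 = 10.
  i=4: a_4=4, p_4 = 4*83 + 58 = 390, q_4 = 4*10 + 7 = 47.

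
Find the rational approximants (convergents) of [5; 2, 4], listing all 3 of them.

Using the convergent recurrence p_i = a_i*p_{i-1} + p_{i-2}, q_i = a_i*q_{i-1} + q_{i-2} with p_{-2}=0, p_{-1}=1, q_{-2}=1, q_{-1}=0:
  i=0: a_0=5, p_0 = 5*1 + 0 = 5, q_0 = 5*0 + 1 = 1.
  i=1: a_1=2, p_1 = 2*5 + 1 = 11, q_1 = 2*1 + 0 = 2.
  i=2: a_2=4, p_2 = 4*11 + 5 = 49, q_2 = 4*2 + 1 = 9.

5/1, 11/2, 49/9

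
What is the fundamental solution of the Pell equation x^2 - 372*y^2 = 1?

First expand sqrt(372) as a continued fraction. With x_i = (sqrt(372) + m_i)/d_i and (m_0, d_0) = (0, 1): a_0 = floor(sqrt(372)) = 19, since 19^2 = 361 <= 372 < 400 = 20^2.
Iterate m_{i+1} = d_i*a_i - m_i, d_{i+1} = (372 - m_{i+1}^2)/d_i, a_{i+1} = floor((a_0 + m_{i+1})/d_{i+1}):
  m_1 = 1*19 - 0 = 19, d_1 = (372 - 19^2)/1 = 11/1 = 11, a_1 = floor((19 + 19)/11) = 3.
  m_2 = 11*3 - 19 = 14, d_2 = (372 - 14^2)/11 = 176/11 = 16, a_2 = floor((19 + 14)/16) = 2.
  m_3 = 16*2 - 14 = 18, d_3 = (372 - 18^2)/16 = 48/16 = 3, a_3 = floor((19 + 18)/3) = 12.
  m_4 = 3*12 - 18 = 18, d_4 = (372 - 18^2)/3 = 48/3 = 16, a_4 = floor((19 + 18)/16) = 2.
  m_5 = 16*2 - 18 = 14, d_5 = (372 - 14^2)/16 = 176/16 = 11, a_5 = floor((19 + 14)/11) = 3.
  m_6 = 11*3 - 14 = 19, d_6 = (372 - 19^2)/11 = 11/11 = 1, a_6 = floor((19 + 19)/1) = 38.
  m_7 = 1*38 - 19 = 19, d_7 = (372 - 19^2)/1 = 11/1 = 11: (m_7, d_7) = (m_1, d_1) = (19, 11), so from here the quotients repeat a_1, ..., a_6; the period length is 6.
So sqrt(372) = [19; (3, 2, 12, 2, 3, 38)] with period length k = 6.
k is even, so the fundamental solution of x^2 - 372y^2 = 1 is (p_{k-1}, q_{k-1}) = (p_5, q_5); compute convergents through index 5.
Convergents (p_i = a_i*p_{i-1} + p_{i-2}, q_i = a_i*q_{i-1} + q_{i-2} with p_{-2}=0, p_{-1}=1, q_{-2}=1, q_{-1}=0):
  i=0: a_0=19, p_0 = 19*1 + 0 = 19, q_0 = 19*0 + 1 = 1.
  i=1: a_1=3, p_1 = 3*19 + 1 = 58, q_1 = 3*1 + 0 = 3.
  i=2: a_2=2, p_2 = 2*58 + 19 = 135, q_2 = 2*3 + 1 = 7.
  i=3: a_3=12, p_3 = 12*135 + 58 = 1678, q_3 = 12*7 + 3 = 87.
  i=4: a_4=2, p_4 = 2*1678 + 135 = 3491, q_4 = 2*87 + 7 = 181.
  i=5: a_5=3, p_5 = 3*3491 + 1678 = 12151, q_5 = 3*181 + 87 = 630.
Check: 12151^2 - 372*630^2 = 147646801 - 147646800 = 1, so (x, y) = (12151, 630) solves the equation, and by the theorem it is the least positive solution.

(x, y) = (12151, 630)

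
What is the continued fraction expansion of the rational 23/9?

Run the Euclidean algorithm on 23 and 9; the successive quotients are the partial quotients a_0, a_1, ... (each step inverts the fractional part left over by the previous one):
  23 = 2*9 + 5, so a_0 = 2.
  9 = 1*5 + 4, so a_1 = 1.
  5 = 1*4 + 1, so a_2 = 1.
  4 = 4*1 + 0, so a_3 = 4.
The remainder reaches 0 after 4 divisions, so the expansion has 4 partial quotients, read off in order.

[2; 1, 1, 4]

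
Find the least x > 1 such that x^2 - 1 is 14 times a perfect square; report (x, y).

(x, y) = (15, 4)

First expand sqrt(14) as a continued fraction. With x_i = (sqrt(14) + m_i)/d_i and (m_0, d_0) = (0, 1): a_0 = floor(sqrt(14)) = 3, since 3^2 = 9 <= 14 < 16 = 4^2.
Iterate m_{i+1} = d_i*a_i - m_i, d_{i+1} = (14 - m_{i+1}^2)/d_i, a_{i+1} = floor((a_0 + m_{i+1})/d_{i+1}):
  m_1 = 1*3 - 0 = 3, d_1 = (14 - 3^2)/1 = 5/1 = 5, a_1 = floor((3 + 3)/5) = 1.
  m_2 = 5*1 - 3 = 2, d_2 = (14 - 2^2)/5 = 10/5 = 2, a_2 = floor((3 + 2)/2) = 2.
  m_3 = 2*2 - 2 = 2, d_3 = (14 - 2^2)/2 = 10/2 = 5, a_3 = floor((3 + 2)/5) = 1.
  m_4 = 5*1 - 2 = 3, d_4 = (14 - 3^2)/5 = 5/5 = 1, a_4 = floor((3 + 3)/1) = 6.
  m_5 = 1*6 - 3 = 3, d_5 = (14 - 3^2)/1 = 5/1 = 5: (m_5, d_5) = (m_1, d_1) = (3, 5), so from here the quotients repeat a_1, ..., a_4; the period length is 4.
So sqrt(14) = [3; (1, 2, 1, 6)] with period length k = 4.
k is even, so the fundamental solution of x^2 - 14y^2 = 1 is (p_{k-1}, q_{k-1}) = (p_3, q_3); compute convergents through index 3.
Convergents (p_i = a_i*p_{i-1} + p_{i-2}, q_i = a_i*q_{i-1} + q_{i-2} with p_{-2}=0, p_{-1}=1, q_{-2}=1, q_{-1}=0):
  i=0: a_0=3, p_0 = 3*1 + 0 = 3, q_0 = 3*0 + 1 = 1.
  i=1: a_1=1, p_1 = 1*3 + 1 = 4, q_1 = 1*1 + 0 = 1.
  i=2: a_2=2, p_2 = 2*4 + 3 = 11, q_2 = 2*1 + 1 = 3.
  i=3: a_3=1, p_3 = 1*11 + 4 = 15, q_3 = 1*3 + 1 = 4.
Check: 15^2 - 14*4^2 = 225 - 224 = 1, so (x, y) = (15, 4) solves the equation, and by the theorem it is the least positive solution.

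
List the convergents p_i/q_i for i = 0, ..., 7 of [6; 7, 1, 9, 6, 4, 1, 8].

Using the convergent recurrence p_i = a_i*p_{i-1} + p_{i-2}, q_i = a_i*q_{i-1} + q_{i-2} with p_{-2}=0, p_{-1}=1, q_{-2}=1, q_{-1}=0:
  i=0: a_0=6, p_0 = 6*1 + 0 = 6, q_0 = 6*0 + 1 = 1.
  i=1: a_1=7, p_1 = 7*6 + 1 = 43, q_1 = 7*1 + 0 = 7.
  i=2: a_2=1, p_2 = 1*43 + 6 = 49, q_2 = 1*7 + 1 = 8.
  i=3: a_3=9, p_3 = 9*49 + 43 = 484, q_3 = 9*8 + 7 = 79.
  i=4: a_4=6, p_4 = 6*484 + 49 = 2953, q_4 = 6*79 + 8 = 482.
  i=5: a_5=4, p_5 = 4*2953 + 484 = 12296, q_5 = 4*482 + 79 = 2007.
  i=6: a_6=1, p_6 = 1*12296 + 2953 = 15249, q_6 = 1*2007 + 482 = 2489.
  i=7: a_7=8, p_7 = 8*15249 + 12296 = 134288, q_7 = 8*2489 + 2007 = 21919.

6/1, 43/7, 49/8, 484/79, 2953/482, 12296/2007, 15249/2489, 134288/21919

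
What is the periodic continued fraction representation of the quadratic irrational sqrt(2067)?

Write x_i = (sqrt(2067) + m_i)/d_i with (m_0, d_0) = (0, 1). a_0 = floor(sqrt(2067)) = 45, since 45^2 = 2025 <= 2067 < 2116 = 46^2.
Iterate m_{i+1} = d_i*a_i - m_i, d_{i+1} = (2067 - m_{i+1}^2)/d_i, a_{i+1} = floor((a_0 + m_{i+1})/d_{i+1}):
  m_1 = 1*45 - 0 = 45, d_1 = (2067 - 45^2)/1 = 42/1 = 42, a_1 = floor((45 + 45)/42) = 2.
  m_2 = 42*2 - 45 = 39, d_2 = (2067 - 39^2)/42 = 546/42 = 13, a_2 = floor((45 + 39)/13) = 6.
  m_3 = 13*6 - 39 = 39, d_3 = (2067 - 39^2)/13 = 546/13 = 42, a_3 = floor((45 + 39)/42) = 2.
  m_4 = 42*2 - 39 = 45, d_4 = (2067 - 45^2)/42 = 42/42 = 1, a_4 = floor((45 + 45)/1) = 90.
  m_5 = 1*90 - 45 = 45, d_5 = (2067 - 45^2)/1 = 42/1 = 42: (m_5, d_5) = (m_1, d_1) = (45, 42), so from here the quotients repeat a_1, ..., a_4; the period length is 4.
Hence the expansion of sqrt(2067) is a_0 = 45 followed by the repeating block 2, 6, 2, 90 (period 4).

[45; (2, 6, 2, 90)]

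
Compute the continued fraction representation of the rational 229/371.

Run the Euclidean algorithm on 229 and 371; the successive quotients are the partial quotients a_0, a_1, ... (each step inverts the fractional part left over by the previous one):
  229 = 0*371 + 229, so a_0 = 0.
  371 = 1*229 + 142, so a_1 = 1.
  229 = 1*142 + 87, so a_2 = 1.
  142 = 1*87 + 55, so a_3 = 1.
  87 = 1*55 + 32, so a_4 = 1.
  55 = 1*32 + 23, so a_5 = 1.
  32 = 1*23 + 9, so a_6 = 1.
  23 = 2*9 + 5, so a_7 = 2.
  9 = 1*5 + 4, so a_8 = 1.
  5 = 1*4 + 1, so a_9 = 1.
  4 = 4*1 + 0, so a_10 = 4.
The remainder reaches 0 after 11 divisions, so the expansion has 11 partial quotients, read off in order.

[0; 1, 1, 1, 1, 1, 1, 2, 1, 1, 4]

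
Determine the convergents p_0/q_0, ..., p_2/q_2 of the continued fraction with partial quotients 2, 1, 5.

Using the convergent recurrence p_i = a_i*p_{i-1} + p_{i-2}, q_i = a_i*q_{i-1} + q_{i-2} with p_{-2}=0, p_{-1}=1, q_{-2}=1, q_{-1}=0:
  i=0: a_0=2, p_0 = 2*1 + 0 = 2, q_0 = 2*0 + 1 = 1.
  i=1: a_1=1, p_1 = 1*2 + 1 = 3, q_1 = 1*1 + 0 = 1.
  i=2: a_2=5, p_2 = 5*3 + 2 = 17, q_2 = 5*1 + 1 = 6.

2/1, 3/1, 17/6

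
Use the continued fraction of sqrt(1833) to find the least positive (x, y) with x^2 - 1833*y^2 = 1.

(x, y) = (4253783, 99356)

First expand sqrt(1833) as a continued fraction. With x_i = (sqrt(1833) + m_i)/d_i and (m_0, d_0) = (0, 1): a_0 = floor(sqrt(1833)) = 42, since 42^2 = 1764 <= 1833 < 1849 = 43^2.
Iterate m_{i+1} = d_i*a_i - m_i, d_{i+1} = (1833 - m_{i+1}^2)/d_i, a_{i+1} = floor((a_0 + m_{i+1})/d_{i+1}):
  m_1 = 1*42 - 0 = 42, d_1 = (1833 - 42^2)/1 = 69/1 = 69, a_1 = floor((42 + 42)/69) = 1.
  m_2 = 69*1 - 42 = 27, d_2 = (1833 - 27^2)/69 = 1104/69 = 16, a_2 = floor((42 + 27)/16) = 4.
  m_3 = 16*4 - 27 = 37, d_3 = (1833 - 37^2)/16 = 464/16 = 29, a_3 = floor((42 + 37)/29) = 2.
  m_4 = 29*2 - 37 = 21, d_4 = (1833 - 21^2)/29 = 1392/29 = 48, a_4 = floor((42 + 21)/48) = 1.
  m_5 = 48*1 - 21 = 27, d_5 = (1833 - 27^2)/48 = 1104/48 = 23, a_5 = floor((42 + 27)/23) = 3.
  m_6 = 23*3 - 27 = 42, d_6 = (1833 - 42^2)/23 = 69/23 = 3, a_6 = floor((42 + 42)/3) = 28.
  m_7 = 3*28 - 42 = 42, d_7 = (1833 - 42^2)/3 = 69/3 = 23, a_7 = floor((42 + 42)/23) = 3.
  m_8 = 23*3 - 42 = 27, d_8 = (1833 - 27^2)/23 = 1104/23 = 48, a_8 = floor((42 + 27)/48) = 1.
  m_9 = 48*1 - 27 = 21, d_9 = (1833 - 21^2)/48 = 1392/48 = 29, a_9 = floor((42 + 21)/29) = 2.
  m_10 = 29*2 - 21 = 37, d_10 = (1833 - 37^2)/29 = 464/29 = 16, a_10 = floor((42 + 37)/16) = 4.
  m_11 = 16*4 - 37 = 27, d_11 = (1833 - 27^2)/16 = 1104/16 = 69, a_11 = floor((42 + 27)/69) = 1.
  m_12 = 69*1 - 27 = 42, d_12 = (1833 - 42^2)/69 = 69/69 = 1, a_12 = floor((42 + 42)/1) = 84.
  m_13 = 1*84 - 42 = 42, d_13 = (1833 - 42^2)/1 = 69/1 = 69: (m_13, d_13) = (m_1, d_1) = (42, 69), so from here the quotients repeat a_1, ..., a_12; the period length is 12.
So sqrt(1833) = [42; (1, 4, 2, 1, 3, 28, 3, 1, 2, 4, 1, 84)] with period length k = 12.
k is even, so the fundamental solution of x^2 - 1833y^2 = 1 is (p_{k-1}, q_{k-1}) = (p_11, q_11); compute convergents through index 11.
Convergents (p_i = a_i*p_{i-1} + p_{i-2}, q_i = a_i*q_{i-1} + q_{i-2} with p_{-2}=0, p_{-1}=1, q_{-2}=1, q_{-1}=0):
  i=0: a_0=42, p_0 = 42*1 + 0 = 42, q_0 = 42*0 + 1 = 1.
  i=1: a_1=1, p_1 = 1*42 + 1 = 43, q_1 = 1*1 + 0 = 1.
  i=2: a_2=4, p_2 = 4*43 + 42 = 214, q_2 = 4*1 + 1 = 5.
  i=3: a_3=2, p_3 = 2*214 + 43 = 471, q_3 = 2*5 + 1 = 11.
  i=4: a_4=1, p_4 = 1*471 + 214 = 685, q_4 = 1*11 + 5 = 16.
  i=5: a_5=3, p_5 = 3*685 + 471 = 2526, q_5 = 3*16 + 11 = 59.
  i=6: a_6=28, p_6 = 28*2526 + 685 = 71413, q_6 = 28*59 + 16 = 1668.
  i=7: a_7=3, p_7 = 3*71413 + 2526 = 216765, q_7 = 3*1668 + 59 = 5063.
  i=8: a_8=1, p_8 = 1*216765 + 71413 = 288178, q_8 = 1*5063 + 1668 = 6731.
  i=9: a_9=2, p_9 = 2*288178 + 216765 = 793121, q_9 = 2*6731 + 5063 = 18525.
  i=10: a_10=4, p_10 = 4*793121 + 288178 = 3460662, q_10 = 4*18525 + 6731 = 80831.
  i=11: a_11=1, p_11 = 1*3460662 + 793121 = 4253783, q_11 = 1*80831 + 18525 = 99356.
Check: 4253783^2 - 1833*99356^2 = 18094669811089 - 18094669811088 = 1, so (x, y) = (4253783, 99356) solves the equation, and by the theorem it is the least positive solution.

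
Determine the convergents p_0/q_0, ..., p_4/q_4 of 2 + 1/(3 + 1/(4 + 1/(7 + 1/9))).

Using the convergent recurrence p_i = a_i*p_{i-1} + p_{i-2}, q_i = a_i*q_{i-1} + q_{i-2} with p_{-2}=0, p_{-1}=1, q_{-2}=1, q_{-1}=0:
  i=0: a_0=2, p_0 = 2*1 + 0 = 2, q_0 = 2*0 + 1 = 1.
  i=1: a_1=3, p_1 = 3*2 + 1 = 7, q_1 = 3*1 + 0 = 3.
  i=2: a_2=4, p_2 = 4*7 + 2 = 30, q_2 = 4*3 + 1 = 13.
  i=3: a_3=7, p_3 = 7*30 + 7 = 217, q_3 = 7*13 + 3 = 94.
  i=4: a_4=9, p_4 = 9*217 + 30 = 1983, q_4 = 9*94 + 13 = 859.

2/1, 7/3, 30/13, 217/94, 1983/859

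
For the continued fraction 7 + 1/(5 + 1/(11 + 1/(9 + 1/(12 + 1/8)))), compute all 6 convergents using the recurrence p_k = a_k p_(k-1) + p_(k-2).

Using the convergent recurrence p_i = a_i*p_{i-1} + p_{i-2}, q_i = a_i*q_{i-1} + q_{i-2} with p_{-2}=0, p_{-1}=1, q_{-2}=1, q_{-1}=0:
  i=0: a_0=7, p_0 = 7*1 + 0 = 7, q_0 = 7*0 + 1 = 1.
  i=1: a_1=5, p_1 = 5*7 + 1 = 36, q_1 = 5*1 + 0 = 5.
  i=2: a_2=11, p_2 = 11*36 + 7 = 403, q_2 = 11*5 + 1 = 56.
  i=3: a_3=9, p_3 = 9*403 + 36 = 3663, q_3 = 9*56 + 5 = 509.
  i=4: a_4=12, p_4 = 12*3663 + 403 = 44359, q_4 = 12*509 + 56 = 6164.
  i=5: a_5=8, p_5 = 8*44359 + 3663 = 358535, q_5 = 8*6164 + 509 = 49821.

7/1, 36/5, 403/56, 3663/509, 44359/6164, 358535/49821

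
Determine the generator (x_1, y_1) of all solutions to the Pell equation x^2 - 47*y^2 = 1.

(x, y) = (48, 7)

First expand sqrt(47) as a continued fraction. With x_i = (sqrt(47) + m_i)/d_i and (m_0, d_0) = (0, 1): a_0 = floor(sqrt(47)) = 6, since 6^2 = 36 <= 47 < 49 = 7^2.
Iterate m_{i+1} = d_i*a_i - m_i, d_{i+1} = (47 - m_{i+1}^2)/d_i, a_{i+1} = floor((a_0 + m_{i+1})/d_{i+1}):
  m_1 = 1*6 - 0 = 6, d_1 = (47 - 6^2)/1 = 11/1 = 11, a_1 = floor((6 + 6)/11) = 1.
  m_2 = 11*1 - 6 = 5, d_2 = (47 - 5^2)/11 = 22/11 = 2, a_2 = floor((6 + 5)/2) = 5.
  m_3 = 2*5 - 5 = 5, d_3 = (47 - 5^2)/2 = 22/2 = 11, a_3 = floor((6 + 5)/11) = 1.
  m_4 = 11*1 - 5 = 6, d_4 = (47 - 6^2)/11 = 11/11 = 1, a_4 = floor((6 + 6)/1) = 12.
  m_5 = 1*12 - 6 = 6, d_5 = (47 - 6^2)/1 = 11/1 = 11: (m_5, d_5) = (m_1, d_1) = (6, 11), so from here the quotients repeat a_1, ..., a_4; the period length is 4.
So sqrt(47) = [6; (1, 5, 1, 12)] with period length k = 4.
k is even, so the fundamental solution of x^2 - 47y^2 = 1 is (p_{k-1}, q_{k-1}) = (p_3, q_3); compute convergents through index 3.
Convergents (p_i = a_i*p_{i-1} + p_{i-2}, q_i = a_i*q_{i-1} + q_{i-2} with p_{-2}=0, p_{-1}=1, q_{-2}=1, q_{-1}=0):
  i=0: a_0=6, p_0 = 6*1 + 0 = 6, q_0 = 6*0 + 1 = 1.
  i=1: a_1=1, p_1 = 1*6 + 1 = 7, q_1 = 1*1 + 0 = 1.
  i=2: a_2=5, p_2 = 5*7 + 6 = 41, q_2 = 5*1 + 1 = 6.
  i=3: a_3=1, p_3 = 1*41 + 7 = 48, q_3 = 1*6 + 1 = 7.
Check: 48^2 - 47*7^2 = 2304 - 2303 = 1, so (x, y) = (48, 7) solves the equation, and by the theorem it is the least positive solution.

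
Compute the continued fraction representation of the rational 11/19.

Run the Euclidean algorithm on 11 and 19; the successive quotients are the partial quotients a_0, a_1, ... (each step inverts the fractional part left over by the previous one):
  11 = 0*19 + 11, so a_0 = 0.
  19 = 1*11 + 8, so a_1 = 1.
  11 = 1*8 + 3, so a_2 = 1.
  8 = 2*3 + 2, so a_3 = 2.
  3 = 1*2 + 1, so a_4 = 1.
  2 = 2*1 + 0, so a_5 = 2.
The remainder reaches 0 after 6 divisions, so the expansion has 6 partial quotients, read off in order.

[0; 1, 1, 2, 1, 2]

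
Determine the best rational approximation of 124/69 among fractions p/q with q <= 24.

Expand x = 124/69 as a continued fraction with the Euclidean algorithm:
  124 = 1*69 + 55, so a_0 = 1.
  69 = 1*55 + 14, so a_1 = 1.
  55 = 3*14 + 13, so a_2 = 3.
  14 = 1*13 + 1, so a_3 = 1.
  13 = 13*1 + 0, so a_4 = 13.
so x = [1; 1, 3, 1, 13].
Convergents (p_i = a_i*p_{i-1} + p_{i-2}, q_i = a_i*q_{i-1} + q_{i-2} with p_{-2}=0, p_{-1}=1, q_{-2}=1, q_{-1}=0), until the denominator exceeds 24:
  i=0: a_0=1, p_0 = 1*1 + 0 = 1, q_0 = 1*0 + 1 = 1.
  i=1: a_1=1, p_1 = 1*1 + 1 = 2, q_1 = 1*1 + 0 = 1.
  i=2: a_2=3, p_2 = 3*2 + 1 = 7, q_2 = 3*1 + 1 = 4.
  i=3: a_3=1, p_3 = 1*7 + 2 = 9, q_3 = 1*4 + 1 = 5.
  i=4: a_4=13, p_4 = 13*9 + 7 = 124, q_4 = 13*5 + 4 = 69.
q_4 = 69 > 24, so the last convergent with denominator <= 24 is p_3/q_3 = 9/5.
The closest fraction with denominator <= 24 is either p_3/q_3 or the intermediate fraction (k*p_3 + p_2)/(k*q_3 + q_2) with the largest k >= 1 whose denominator stays <= 24; these approach x as k grows, and every other convergent or intermediate fraction in range is farther away.
Largest k: floor((24 - q_2)/q_3) = floor((24 - 4)/5) = 4.
That gives (4*9 + 7)/(4*5 + 4) = 43/24.
Compare the errors: |x - 9/5| = |124*5 - 9*69|/(69*5) = 1/345, and |x - 43/24| = |124*24 - 43*69|/(69*24) = 9/1656.
Cross-multiplying, 1*1656 = 1656 < 3105 = 9*345, so 1/345 is smaller: the convergent 9/5 is closer to x than 43/24.

9/5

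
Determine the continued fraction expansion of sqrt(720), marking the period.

[26; (1, 4, 1, 52)]

Write x_i = (sqrt(720) + m_i)/d_i with (m_0, d_0) = (0, 1). a_0 = floor(sqrt(720)) = 26, since 26^2 = 676 <= 720 < 729 = 27^2.
Iterate m_{i+1} = d_i*a_i - m_i, d_{i+1} = (720 - m_{i+1}^2)/d_i, a_{i+1} = floor((a_0 + m_{i+1})/d_{i+1}):
  m_1 = 1*26 - 0 = 26, d_1 = (720 - 26^2)/1 = 44/1 = 44, a_1 = floor((26 + 26)/44) = 1.
  m_2 = 44*1 - 26 = 18, d_2 = (720 - 18^2)/44 = 396/44 = 9, a_2 = floor((26 + 18)/9) = 4.
  m_3 = 9*4 - 18 = 18, d_3 = (720 - 18^2)/9 = 396/9 = 44, a_3 = floor((26 + 18)/44) = 1.
  m_4 = 44*1 - 18 = 26, d_4 = (720 - 26^2)/44 = 44/44 = 1, a_4 = floor((26 + 26)/1) = 52.
  m_5 = 1*52 - 26 = 26, d_5 = (720 - 26^2)/1 = 44/1 = 44: (m_5, d_5) = (m_1, d_1) = (26, 44), so from here the quotients repeat a_1, ..., a_4; the period length is 4.
Hence the expansion of sqrt(720) is a_0 = 26 followed by the repeating block 1, 4, 1, 52 (period 4).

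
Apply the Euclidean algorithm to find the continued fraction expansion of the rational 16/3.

Run the Euclidean algorithm on 16 and 3; the successive quotients are the partial quotients a_0, a_1, ... (each step inverts the fractional part left over by the previous one):
  16 = 5*3 + 1, so a_0 = 5.
  3 = 3*1 + 0, so a_1 = 3.
The remainder reaches 0 after 2 divisions, so the expansion has 2 partial quotients, read off in order.

[5; 3]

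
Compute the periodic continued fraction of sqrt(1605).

[40; (16, 80)]

Write x_i = (sqrt(1605) + m_i)/d_i with (m_0, d_0) = (0, 1). a_0 = floor(sqrt(1605)) = 40, since 40^2 = 1600 <= 1605 < 1681 = 41^2.
Iterate m_{i+1} = d_i*a_i - m_i, d_{i+1} = (1605 - m_{i+1}^2)/d_i, a_{i+1} = floor((a_0 + m_{i+1})/d_{i+1}):
  m_1 = 1*40 - 0 = 40, d_1 = (1605 - 40^2)/1 = 5/1 = 5, a_1 = floor((40 + 40)/5) = 16.
  m_2 = 5*16 - 40 = 40, d_2 = (1605 - 40^2)/5 = 5/5 = 1, a_2 = floor((40 + 40)/1) = 80.
  m_3 = 1*80 - 40 = 40, d_3 = (1605 - 40^2)/1 = 5/1 = 5: (m_3, d_3) = (m_1, d_1) = (40, 5), so from here the quotients repeat a_1, a_2; the period length is 2.
Hence the expansion of sqrt(1605) is a_0 = 40 followed by the repeating block 16, 80 (period 2).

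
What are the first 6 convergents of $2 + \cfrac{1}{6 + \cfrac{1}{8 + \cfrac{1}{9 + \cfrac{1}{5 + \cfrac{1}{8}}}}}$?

2/1, 13/6, 106/49, 967/447, 4941/2284, 40495/18719

Using the convergent recurrence p_i = a_i*p_{i-1} + p_{i-2}, q_i = a_i*q_{i-1} + q_{i-2} with p_{-2}=0, p_{-1}=1, q_{-2}=1, q_{-1}=0:
  i=0: a_0=2, p_0 = 2*1 + 0 = 2, q_0 = 2*0 + 1 = 1.
  i=1: a_1=6, p_1 = 6*2 + 1 = 13, q_1 = 6*1 + 0 = 6.
  i=2: a_2=8, p_2 = 8*13 + 2 = 106, q_2 = 8*6 + 1 = 49.
  i=3: a_3=9, p_3 = 9*106 + 13 = 967, q_3 = 9*49 + 6 = 447.
  i=4: a_4=5, p_4 = 5*967 + 106 = 4941, q_4 = 5*447 + 49 = 2284.
  i=5: a_5=8, p_5 = 8*4941 + 967 = 40495, q_5 = 8*2284 + 447 = 18719.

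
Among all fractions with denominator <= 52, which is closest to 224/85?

Expand x = 224/85 as a continued fraction with the Euclidean algorithm:
  224 = 2*85 + 54, so a_0 = 2.
  85 = 1*54 + 31, so a_1 = 1.
  54 = 1*31 + 23, so a_2 = 1.
  31 = 1*23 + 8, so a_3 = 1.
  23 = 2*8 + 7, so a_4 = 2.
  8 = 1*7 + 1, so a_5 = 1.
  7 = 7*1 + 0, so a_6 = 7.
so x = [2; 1, 1, 1, 2, 1, 7].
Convergents (p_i = a_i*p_{i-1} + p_{i-2}, q_i = a_i*q_{i-1} + q_{i-2} with p_{-2}=0, p_{-1}=1, q_{-2}=1, q_{-1}=0), until the denominator exceeds 52:
  i=0: a_0=2, p_0 = 2*1 + 0 = 2, q_0 = 2*0 + 1 = 1.
  i=1: a_1=1, p_1 = 1*2 + 1 = 3, q_1 = 1*1 + 0 = 1.
  i=2: a_2=1, p_2 = 1*3 + 2 = 5, q_2 = 1*1 + 1 = 2.
  i=3: a_3=1, p_3 = 1*5 + 3 = 8, q_3 = 1*2 + 1 = 3.
  i=4: a_4=2, p_4 = 2*8 + 5 = 21, q_4 = 2*3 + 2 = 8.
  i=5: a_5=1, p_5 = 1*21 + 8 = 29, q_5 = 1*8 + 3 = 11.
  i=6: a_6=7, p_6 = 7*29 + 21 = 224, q_6 = 7*11 + 8 = 85.
q_6 = 85 > 52, so the last convergent with denominator <= 52 is p_5/q_5 = 29/11.
The closest fraction with denominator <= 52 is either p_5/q_5 or the intermediate fraction (k*p_5 + p_4)/(k*q_5 + q_4) with the largest k >= 1 whose denominator stays <= 52; these approach x as k grows, and every other convergent or intermediate fraction in range is farther away.
Largest k: floor((52 - q_4)/q_5) = floor((52 - 8)/11) = 4.
That gives (4*29 + 21)/(4*11 + 8) = 137/52.
Compare the errors: |x - 29/11| = |224*11 - 29*85|/(85*11) = 1/935, and |x - 137/52| = |224*52 - 137*85|/(85*52) = 3/4420.
Cross-multiplying, 3*935 = 2805 < 4420 = 1*4420, so 3/4420 is smaller: the intermediate fraction 137/52 is closer to x than 29/11.

137/52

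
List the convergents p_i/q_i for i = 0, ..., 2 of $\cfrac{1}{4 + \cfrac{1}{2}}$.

Using the convergent recurrence p_i = a_i*p_{i-1} + p_{i-2}, q_i = a_i*q_{i-1} + q_{i-2} with p_{-2}=0, p_{-1}=1, q_{-2}=1, q_{-1}=0:
  i=0: a_0=0, p_0 = 0*1 + 0 = 0, q_0 = 0*0 + 1 = 1.
  i=1: a_1=4, p_1 = 4*0 + 1 = 1, q_1 = 4*1 + 0 = 4.
  i=2: a_2=2, p_2 = 2*1 + 0 = 2, q_2 = 2*4 + 1 = 9.

0/1, 1/4, 2/9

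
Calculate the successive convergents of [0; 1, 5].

Using the convergent recurrence p_i = a_i*p_{i-1} + p_{i-2}, q_i = a_i*q_{i-1} + q_{i-2} with p_{-2}=0, p_{-1}=1, q_{-2}=1, q_{-1}=0:
  i=0: a_0=0, p_0 = 0*1 + 0 = 0, q_0 = 0*0 + 1 = 1.
  i=1: a_1=1, p_1 = 1*0 + 1 = 1, q_1 = 1*1 + 0 = 1.
  i=2: a_2=5, p_2 = 5*1 + 0 = 5, q_2 = 5*1 + 1 = 6.

0/1, 1/1, 5/6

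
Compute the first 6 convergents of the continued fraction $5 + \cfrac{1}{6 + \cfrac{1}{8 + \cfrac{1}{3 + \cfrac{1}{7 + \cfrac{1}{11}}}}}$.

Using the convergent recurrence p_i = a_i*p_{i-1} + p_{i-2}, q_i = a_i*q_{i-1} + q_{i-2} with p_{-2}=0, p_{-1}=1, q_{-2}=1, q_{-1}=0:
  i=0: a_0=5, p_0 = 5*1 + 0 = 5, q_0 = 5*0 + 1 = 1.
  i=1: a_1=6, p_1 = 6*5 + 1 = 31, q_1 = 6*1 + 0 = 6.
  i=2: a_2=8, p_2 = 8*31 + 5 = 253, q_2 = 8*6 + 1 = 49.
  i=3: a_3=3, p_3 = 3*253 + 31 = 790, q_3 = 3*49 + 6 = 153.
  i=4: a_4=7, p_4 = 7*790 + 253 = 5783, q_4 = 7*153 + 49 = 1120.
  i=5: a_5=11, p_5 = 11*5783 + 790 = 64403, q_5 = 11*1120 + 153 = 12473.

5/1, 31/6, 253/49, 790/153, 5783/1120, 64403/12473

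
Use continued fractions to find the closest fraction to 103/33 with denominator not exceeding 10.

25/8

Expand x = 103/33 as a continued fraction with the Euclidean algorithm:
  103 = 3*33 + 4, so a_0 = 3.
  33 = 8*4 + 1, so a_1 = 8.
  4 = 4*1 + 0, so a_2 = 4.
so x = [3; 8, 4].
Convergents (p_i = a_i*p_{i-1} + p_{i-2}, q_i = a_i*q_{i-1} + q_{i-2} with p_{-2}=0, p_{-1}=1, q_{-2}=1, q_{-1}=0), until the denominator exceeds 10:
  i=0: a_0=3, p_0 = 3*1 + 0 = 3, q_0 = 3*0 + 1 = 1.
  i=1: a_1=8, p_1 = 8*3 + 1 = 25, q_1 = 8*1 + 0 = 8.
  i=2: a_2=4, p_2 = 4*25 + 3 = 103, q_2 = 4*8 + 1 = 33.
q_2 = 33 > 10, so the last convergent with denominator <= 10 is p_1/q_1 = 25/8.
The closest fraction with denominator <= 10 is either p_1/q_1 or the intermediate fraction (k*p_1 + p_0)/(k*q_1 + q_0) with the largest k >= 1 whose denominator stays <= 10; these approach x as k grows, and every other convergent or intermediate fraction in range is farther away.
Largest k: floor((10 - q_0)/q_1) = floor((10 - 1)/8) = 1.
That gives (1*25 + 3)/(1*8 + 1) = 28/9.
Compare the errors: |x - 25/8| = |103*8 - 25*33|/(33*8) = 1/264, and |x - 28/9| = |103*9 - 28*33|/(33*9) = 3/297.
Cross-multiplying, 1*297 = 297 < 792 = 3*264, so 1/264 is smaller: the convergent 25/8 is closer to x than 28/9.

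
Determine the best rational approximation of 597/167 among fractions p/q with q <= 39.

118/33

Expand x = 597/167 as a continued fraction with the Euclidean algorithm:
  597 = 3*167 + 96, so a_0 = 3.
  167 = 1*96 + 71, so a_1 = 1.
  96 = 1*71 + 25, so a_2 = 1.
  71 = 2*25 + 21, so a_3 = 2.
  25 = 1*21 + 4, so a_4 = 1.
  21 = 5*4 + 1, so a_5 = 5.
  4 = 4*1 + 0, so a_6 = 4.
so x = [3; 1, 1, 2, 1, 5, 4].
Convergents (p_i = a_i*p_{i-1} + p_{i-2}, q_i = a_i*q_{i-1} + q_{i-2} with p_{-2}=0, p_{-1}=1, q_{-2}=1, q_{-1}=0), until the denominator exceeds 39:
  i=0: a_0=3, p_0 = 3*1 + 0 = 3, q_0 = 3*0 + 1 = 1.
  i=1: a_1=1, p_1 = 1*3 + 1 = 4, q_1 = 1*1 + 0 = 1.
  i=2: a_2=1, p_2 = 1*4 + 3 = 7, q_2 = 1*1 + 1 = 2.
  i=3: a_3=2, p_3 = 2*7 + 4 = 18, q_3 = 2*2 + 1 = 5.
  i=4: a_4=1, p_4 = 1*18 + 7 = 25, q_4 = 1*5 + 2 = 7.
  i=5: a_5=5, p_5 = 5*25 + 18 = 143, q_5 = 5*7 + 5 = 40.
q_5 = 40 > 39, so the last convergent with denominator <= 39 is p_4/q_4 = 25/7.
The closest fraction with denominator <= 39 is either p_4/q_4 or the intermediate fraction (k*p_4 + p_3)/(k*q_4 + q_3) with the largest k >= 1 whose denominator stays <= 39; these approach x as k grows, and every other convergent or intermediate fraction in range is farther away.
Largest k: floor((39 - q_3)/q_4) = floor((39 - 5)/7) = 4.
That gives (4*25 + 18)/(4*7 + 5) = 118/33.
Compare the errors: |x - 25/7| = |597*7 - 25*167|/(167*7) = 4/1169, and |x - 118/33| = |597*33 - 118*167|/(167*33) = 5/5511.
Cross-multiplying, 5*1169 = 5845 < 22044 = 4*5511, so 5/5511 is smaller: the intermediate fraction 118/33 is closer to x than 25/7.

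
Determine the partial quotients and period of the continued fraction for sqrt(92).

[9; (1, 1, 2, 4, 2, 1, 1, 18)]

Write x_i = (sqrt(92) + m_i)/d_i with (m_0, d_0) = (0, 1). a_0 = floor(sqrt(92)) = 9, since 9^2 = 81 <= 92 < 100 = 10^2.
Iterate m_{i+1} = d_i*a_i - m_i, d_{i+1} = (92 - m_{i+1}^2)/d_i, a_{i+1} = floor((a_0 + m_{i+1})/d_{i+1}):
  m_1 = 1*9 - 0 = 9, d_1 = (92 - 9^2)/1 = 11/1 = 11, a_1 = floor((9 + 9)/11) = 1.
  m_2 = 11*1 - 9 = 2, d_2 = (92 - 2^2)/11 = 88/11 = 8, a_2 = floor((9 + 2)/8) = 1.
  m_3 = 8*1 - 2 = 6, d_3 = (92 - 6^2)/8 = 56/8 = 7, a_3 = floor((9 + 6)/7) = 2.
  m_4 = 7*2 - 6 = 8, d_4 = (92 - 8^2)/7 = 28/7 = 4, a_4 = floor((9 + 8)/4) = 4.
  m_5 = 4*4 - 8 = 8, d_5 = (92 - 8^2)/4 = 28/4 = 7, a_5 = floor((9 + 8)/7) = 2.
  m_6 = 7*2 - 8 = 6, d_6 = (92 - 6^2)/7 = 56/7 = 8, a_6 = floor((9 + 6)/8) = 1.
  m_7 = 8*1 - 6 = 2, d_7 = (92 - 2^2)/8 = 88/8 = 11, a_7 = floor((9 + 2)/11) = 1.
  m_8 = 11*1 - 2 = 9, d_8 = (92 - 9^2)/11 = 11/11 = 1, a_8 = floor((9 + 9)/1) = 18.
  m_9 = 1*18 - 9 = 9, d_9 = (92 - 9^2)/1 = 11/1 = 11: (m_9, d_9) = (m_1, d_1) = (9, 11), so from here the quotients repeat a_1, ..., a_8; the period length is 8.
Hence the expansion of sqrt(92) is a_0 = 9 followed by the repeating block 1, 1, 2, 4, 2, 1, 1, 18 (period 8).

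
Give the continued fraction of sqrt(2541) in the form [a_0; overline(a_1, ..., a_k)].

Write x_i = (sqrt(2541) + m_i)/d_i with (m_0, d_0) = (0, 1). a_0 = floor(sqrt(2541)) = 50, since 50^2 = 2500 <= 2541 < 2601 = 51^2.
Iterate m_{i+1} = d_i*a_i - m_i, d_{i+1} = (2541 - m_{i+1}^2)/d_i, a_{i+1} = floor((a_0 + m_{i+1})/d_{i+1}):
  m_1 = 1*50 - 0 = 50, d_1 = (2541 - 50^2)/1 = 41/1 = 41, a_1 = floor((50 + 50)/41) = 2.
  m_2 = 41*2 - 50 = 32, d_2 = (2541 - 32^2)/41 = 1517/41 = 37, a_2 = floor((50 + 32)/37) = 2.
  m_3 = 37*2 - 32 = 42, d_3 = (2541 - 42^2)/37 = 777/37 = 21, a_3 = floor((50 + 42)/21) = 4.
  m_4 = 21*4 - 42 = 42, d_4 = (2541 - 42^2)/21 = 777/21 = 37, a_4 = floor((50 + 42)/37) = 2.
  m_5 = 37*2 - 42 = 32, d_5 = (2541 - 32^2)/37 = 1517/37 = 41, a_5 = floor((50 + 32)/41) = 2.
  m_6 = 41*2 - 32 = 50, d_6 = (2541 - 50^2)/41 = 41/41 = 1, a_6 = floor((50 + 50)/1) = 100.
  m_7 = 1*100 - 50 = 50, d_7 = (2541 - 50^2)/1 = 41/1 = 41: (m_7, d_7) = (m_1, d_1) = (50, 41), so from here the quotients repeat a_1, ..., a_6; the period length is 6.
Hence the expansion of sqrt(2541) is a_0 = 50 followed by the repeating block 2, 2, 4, 2, 2, 100 (period 6).

[50; overline(2, 2, 4, 2, 2, 100)]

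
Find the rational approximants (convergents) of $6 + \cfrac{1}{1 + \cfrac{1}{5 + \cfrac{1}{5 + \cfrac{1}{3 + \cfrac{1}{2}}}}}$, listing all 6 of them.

Using the convergent recurrence p_i = a_i*p_{i-1} + p_{i-2}, q_i = a_i*q_{i-1} + q_{i-2} with p_{-2}=0, p_{-1}=1, q_{-2}=1, q_{-1}=0:
  i=0: a_0=6, p_0 = 6*1 + 0 = 6, q_0 = 6*0 + 1 = 1.
  i=1: a_1=1, p_1 = 1*6 + 1 = 7, q_1 = 1*1 + 0 = 1.
  i=2: a_2=5, p_2 = 5*7 + 6 = 41, q_2 = 5*1 + 1 = 6.
  i=3: a_3=5, p_3 = 5*41 + 7 = 212, q_3 = 5*6 + 1 = 31.
  i=4: a_4=3, p_4 = 3*212 + 41 = 677, q_4 = 3*31 + 6 = 99.
  i=5: a_5=2, p_5 = 2*677 + 212 = 1566, q_5 = 2*99 + 31 = 229.

6/1, 7/1, 41/6, 212/31, 677/99, 1566/229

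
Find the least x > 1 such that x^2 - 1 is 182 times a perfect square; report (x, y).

(x, y) = (27, 2)

First expand sqrt(182) as a continued fraction. With x_i = (sqrt(182) + m_i)/d_i and (m_0, d_0) = (0, 1): a_0 = floor(sqrt(182)) = 13, since 13^2 = 169 <= 182 < 196 = 14^2.
Iterate m_{i+1} = d_i*a_i - m_i, d_{i+1} = (182 - m_{i+1}^2)/d_i, a_{i+1} = floor((a_0 + m_{i+1})/d_{i+1}):
  m_1 = 1*13 - 0 = 13, d_1 = (182 - 13^2)/1 = 13/1 = 13, a_1 = floor((13 + 13)/13) = 2.
  m_2 = 13*2 - 13 = 13, d_2 = (182 - 13^2)/13 = 13/13 = 1, a_2 = floor((13 + 13)/1) = 26.
  m_3 = 1*26 - 13 = 13, d_3 = (182 - 13^2)/1 = 13/1 = 13: (m_3, d_3) = (m_1, d_1) = (13, 13), so from here the quotients repeat a_1, a_2; the period length is 2.
So sqrt(182) = [13; (2, 26)] with period length k = 2.
k is even, so the fundamental solution of x^2 - 182y^2 = 1 is (p_{k-1}, q_{k-1}) = (p_1, q_1); compute convergents through index 1.
Convergents (p_i = a_i*p_{i-1} + p_{i-2}, q_i = a_i*q_{i-1} + q_{i-2} with p_{-2}=0, p_{-1}=1, q_{-2}=1, q_{-1}=0):
  i=0: a_0=13, p_0 = 13*1 + 0 = 13, q_0 = 13*0 + 1 = 1.
  i=1: a_1=2, p_1 = 2*13 + 1 = 27, q_1 = 2*1 + 0 = 2.
Check: 27^2 - 182*2^2 = 729 - 728 = 1, so (x, y) = (27, 2) solves the equation, and by the theorem it is the least positive solution.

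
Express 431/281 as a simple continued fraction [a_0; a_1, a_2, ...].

Run the Euclidean algorithm on 431 and 281; the successive quotients are the partial quotients a_0, a_1, ... (each step inverts the fractional part left over by the previous one):
  431 = 1*281 + 150, so a_0 = 1.
  281 = 1*150 + 131, so a_1 = 1.
  150 = 1*131 + 19, so a_2 = 1.
  131 = 6*19 + 17, so a_3 = 6.
  19 = 1*17 + 2, so a_4 = 1.
  17 = 8*2 + 1, so a_5 = 8.
  2 = 2*1 + 0, so a_6 = 2.
The remainder reaches 0 after 7 divisions, so the expansion has 7 partial quotients, read off in order.

[1; 1, 1, 6, 1, 8, 2]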